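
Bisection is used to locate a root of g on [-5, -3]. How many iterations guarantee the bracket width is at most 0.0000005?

Width after n steps is 2/2^n. Need 2^n ≥ 2/0.0000005 = 4000000.
2^21 = 2097152 < 4000000 ≤ 2^22 = 4194304, so n = 22.

22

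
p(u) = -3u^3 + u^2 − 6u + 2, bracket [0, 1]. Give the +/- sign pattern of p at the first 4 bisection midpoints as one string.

-+-+

midpoint 0.5: p = -1.125 < 0 → [0, 0.5]
midpoint 0.25: p = 0.515625 > 0 → [0.25, 0.5]
midpoint 0.375: p = -0.267578 < 0 → [0.25, 0.375]
midpoint 0.3125: p = 0.1311 > 0 → [0.3125, 0.375]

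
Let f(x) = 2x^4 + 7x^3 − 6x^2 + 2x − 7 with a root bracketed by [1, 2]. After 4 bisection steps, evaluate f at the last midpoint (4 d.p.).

midpoint 1.5: f = 16.25 > 0 → [1, 1.5]
midpoint 1.25: f = 4.679688 > 0 → [1, 1.25]
midpoint 1.125: f = 0.82666 > 0 → [1, 1.125]
midpoint 1.0625: f = -0.7033 < 0 → [1.0625, 1.125]

-0.7033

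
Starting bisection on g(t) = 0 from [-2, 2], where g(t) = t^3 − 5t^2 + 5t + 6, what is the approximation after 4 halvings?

-0.75

t = 0 gives g = 6, positive; keep [-2, 0]
t = -1 gives g = -5, negative; keep [-1, 0]
t = -0.5 gives g = 2.125, positive; keep [-1, -0.5]
t = -0.75 gives g = -0.9844, negative; keep [-0.75, -0.5]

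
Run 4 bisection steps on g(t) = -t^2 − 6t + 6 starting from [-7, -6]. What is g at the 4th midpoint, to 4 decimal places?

t = -6.5 gives g = 2.75, positive; keep [-7, -6.5]
t = -6.75 gives g = 0.9375, positive; keep [-7, -6.75]
t = -6.875 gives g = -0.015625, negative; keep [-6.875, -6.75]
t = -6.8125 gives g = 0.4648, positive; keep [-6.875, -6.8125]

0.4648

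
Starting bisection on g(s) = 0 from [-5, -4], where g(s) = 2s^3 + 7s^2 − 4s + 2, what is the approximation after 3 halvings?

g(-4.5) = -20.5 < 0, so the root lies in [-4.5, -4]
g(-4.25) = -8.09375 < 0, so the root lies in [-4.25, -4]
g(-4.125) = -2.769531 < 0, so the root lies in [-4.125, -4]

-4.125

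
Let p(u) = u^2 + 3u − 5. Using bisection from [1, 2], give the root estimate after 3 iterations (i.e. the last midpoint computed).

m = 1.5, p(m) = 1.75 (+); new bracket [1, 1.5]
m = 1.25, p(m) = 0.3125 (+); new bracket [1, 1.25]
m = 1.125, p(m) = -0.359375 (−); new bracket [1.125, 1.25]

1.125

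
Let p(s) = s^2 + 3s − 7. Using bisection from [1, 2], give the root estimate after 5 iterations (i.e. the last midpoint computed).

1.53125

m = 1.5, p(m) = -0.25 (−); new bracket [1.5, 2]
m = 1.75, p(m) = 1.3125 (+); new bracket [1.5, 1.75]
m = 1.625, p(m) = 0.515625 (+); new bracket [1.5, 1.625]
m = 1.5625, p(m) = 0.1289 (+); new bracket [1.5, 1.5625]
m = 1.53125, p(m) = -0.0615 (−); new bracket [1.53125, 1.5625]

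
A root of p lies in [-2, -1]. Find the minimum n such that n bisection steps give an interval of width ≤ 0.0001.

Width after n steps is 1/2^n. Need 2^n ≥ 1/0.0001 = 10000.
2^13 = 8192 < 10000 ≤ 2^14 = 16384, so n = 14.

14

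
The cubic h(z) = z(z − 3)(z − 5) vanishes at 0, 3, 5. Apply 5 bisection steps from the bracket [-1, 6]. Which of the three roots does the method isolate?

0

z = 2.5 gives h = 3.125, positive; keep [-1, 2.5]
z = 0.75 gives h = 7.171875, positive; keep [-1, 0.75]
z = -0.125 gives h = -2.001953, negative; keep [-0.125, 0.75]
z = 0.3125 gives h = 3.9368, positive; keep [-0.125, 0.3125]
z = 0.09375 gives h = 1.3368, positive; keep [-0.125, 0.09375]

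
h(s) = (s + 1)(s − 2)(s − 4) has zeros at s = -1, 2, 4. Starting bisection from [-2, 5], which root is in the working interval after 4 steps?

-1

h(1.5) = 3.125 > 0, so the root lies in [-2, 1.5]
h(-0.25) = 7.171875 > 0, so the root lies in [-2, -0.25]
h(-1.125) = -2.001953 < 0, so the root lies in [-1.125, -0.25]
h(-0.6875) = 3.9368 > 0, so the root lies in [-1.125, -0.6875]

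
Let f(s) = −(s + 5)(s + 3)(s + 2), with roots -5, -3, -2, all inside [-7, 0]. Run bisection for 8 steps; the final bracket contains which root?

-5

s = -3.5 gives f = -1.125, negative; keep [-7, -3.5]
s = -5.25 gives f = 1.828125, positive; keep [-5.25, -3.5]
s = -4.375 gives f = -2.041016, negative; keep [-5.25, -4.375]
s = -4.8125 gives f = -0.9558, negative; keep [-5.25, -4.8125]
s = -5.03125 gives f = 0.1924, positive; keep [-5.03125, -4.8125]
s = -4.921875 gives f = -0.4387, negative; keep [-5.03125, -4.921875]
s = -4.9765625 gives f = -0.1379, negative; keep [-5.03125, -4.9765625]
s = -5.00390625 gives f = 0.0235, positive; keep [-5.00390625, -4.9765625]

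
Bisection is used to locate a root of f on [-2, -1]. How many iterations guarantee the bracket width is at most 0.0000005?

Width after n steps is 1/2^n. Need 2^n ≥ 1/0.0000005 = 2000000.
2^20 = 1048576 < 2000000 ≤ 2^21 = 2097152, so n = 21.

21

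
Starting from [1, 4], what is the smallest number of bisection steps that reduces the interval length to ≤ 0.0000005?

23

Width after n steps is 3/2^n. Need 2^n ≥ 3/0.0000005 = 6000000.
2^22 = 4194304 < 6000000 ≤ 2^23 = 8388608, so n = 23.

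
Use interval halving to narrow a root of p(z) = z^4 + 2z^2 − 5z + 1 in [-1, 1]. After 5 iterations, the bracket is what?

[0.1875, 0.25]

z = 0 gives p = 1, positive; keep [0, 1]
z = 0.5 gives p = -0.9375, negative; keep [0, 0.5]
z = 0.25 gives p = -0.121094, negative; keep [0, 0.25]
z = 0.125 gives p = 0.4065, positive; keep [0.125, 0.25]
z = 0.1875 gives p = 0.134, positive; keep [0.1875, 0.25]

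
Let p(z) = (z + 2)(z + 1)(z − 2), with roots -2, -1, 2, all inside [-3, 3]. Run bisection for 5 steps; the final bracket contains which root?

2

m = 0, p(m) = -4 (−); new bracket [0, 3]
m = 1.5, p(m) = -4.375 (−); new bracket [1.5, 3]
m = 2.25, p(m) = 3.453125 (+); new bracket [1.5, 2.25]
m = 1.875, p(m) = -1.3926 (−); new bracket [1.875, 2.25]
m = 2.0625, p(m) = 0.7776 (+); new bracket [1.875, 2.0625]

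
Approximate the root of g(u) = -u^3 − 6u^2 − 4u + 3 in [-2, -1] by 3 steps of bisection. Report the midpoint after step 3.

m = -1.5, g(m) = -1.125 (−); new bracket [-1.5, -1]
m = -1.25, g(m) = 0.578125 (+); new bracket [-1.5, -1.25]
m = -1.375, g(m) = -0.244141 (−); new bracket [-1.375, -1.25]

-1.375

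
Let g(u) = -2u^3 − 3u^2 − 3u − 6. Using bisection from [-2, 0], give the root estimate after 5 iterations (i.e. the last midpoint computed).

g(-1) = -4 < 0, so the root lies in [-2, -1]
g(-1.5) = -1.5 < 0, so the root lies in [-2, -1.5]
g(-1.75) = 0.78125 > 0, so the root lies in [-1.75, -1.5]
g(-1.625) = -0.4648 < 0, so the root lies in [-1.75, -1.625]
g(-1.6875) = 0.1304 > 0, so the root lies in [-1.6875, -1.625]

-1.6875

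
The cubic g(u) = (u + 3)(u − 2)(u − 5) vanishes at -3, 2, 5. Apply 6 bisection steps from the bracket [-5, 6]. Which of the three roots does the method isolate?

m = 0.5, g(m) = 23.625 (+); new bracket [-5, 0.5]
m = -2.25, g(m) = 23.109375 (+); new bracket [-5, -2.25]
m = -3.625, g(m) = -30.322266 (−); new bracket [-3.625, -2.25]
m = -2.9375, g(m) = 2.4495 (+); new bracket [-3.625, -2.9375]
m = -3.28125, g(m) = -12.3006 (−); new bracket [-3.28125, -2.9375]
m = -3.109375, g(m) = -4.5318 (−); new bracket [-3.109375, -2.9375]

-3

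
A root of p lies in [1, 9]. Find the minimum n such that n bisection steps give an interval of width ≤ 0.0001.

17

Width after n steps is 8/2^n. Need 2^n ≥ 8/0.0001 = 80000.
2^16 = 65536 < 80000 ≤ 2^17 = 131072, so n = 17.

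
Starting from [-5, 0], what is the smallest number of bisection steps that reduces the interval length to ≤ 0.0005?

14

Width after n steps is 5/2^n. Need 2^n ≥ 5/0.0005 = 10000.
2^13 = 8192 < 10000 ≤ 2^14 = 16384, so n = 14.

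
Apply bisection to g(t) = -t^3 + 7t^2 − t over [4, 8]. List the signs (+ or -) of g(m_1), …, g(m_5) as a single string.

g(6) = 30 > 0, so the root lies in [6, 8]
g(7) = -7 < 0, so the root lies in [6, 7]
g(6.5) = 14.625 > 0, so the root lies in [6.5, 7]
g(6.75) = 4.6406 > 0, so the root lies in [6.75, 7]
g(6.875) = -0.9668 < 0, so the root lies in [6.75, 6.875]

+-++-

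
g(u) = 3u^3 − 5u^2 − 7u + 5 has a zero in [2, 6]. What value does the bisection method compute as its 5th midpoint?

2.375

u = 4 gives g = 89, positive; keep [2, 4]
u = 3 gives g = 20, positive; keep [2, 3]
u = 2.5 gives g = 3.125, positive; keep [2, 2.5]
u = 2.25 gives g = -1.8906, negative; keep [2.25, 2.5]
u = 2.375 gives g = 0.3613, positive; keep [2.25, 2.375]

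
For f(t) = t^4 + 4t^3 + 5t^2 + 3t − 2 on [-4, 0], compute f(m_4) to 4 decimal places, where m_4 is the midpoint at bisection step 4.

1.5664

m = -2, f(m) = -4 (−); new bracket [-4, -2]
m = -3, f(m) = 7 (+); new bracket [-3, -2]
m = -2.5, f(m) = -1.6875 (−); new bracket [-3, -2.5]
m = -2.75, f(m) = 1.5664 (+); new bracket [-2.75, -2.5]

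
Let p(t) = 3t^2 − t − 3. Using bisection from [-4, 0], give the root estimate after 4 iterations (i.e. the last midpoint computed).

-0.75

m = -2, p(m) = 11 (+); new bracket [-2, 0]
m = -1, p(m) = 1 (+); new bracket [-1, 0]
m = -0.5, p(m) = -1.75 (−); new bracket [-1, -0.5]
m = -0.75, p(m) = -0.5625 (−); new bracket [-1, -0.75]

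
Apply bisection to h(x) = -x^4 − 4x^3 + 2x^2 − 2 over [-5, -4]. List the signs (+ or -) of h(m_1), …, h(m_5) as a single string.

m = -4.5, h(m) = -7.0625 (−); new bracket [-4.5, -4]
m = -4.25, h(m) = 14.933594 (+); new bracket [-4.5, -4.25]
m = -4.375, h(m) = 4.878662 (+); new bracket [-4.5, -4.375]
m = -4.4375, h(m) = -0.8462 (−); new bracket [-4.4375, -4.375]
m = -4.40625, h(m) = 2.0764 (+); new bracket [-4.4375, -4.40625]

-++-+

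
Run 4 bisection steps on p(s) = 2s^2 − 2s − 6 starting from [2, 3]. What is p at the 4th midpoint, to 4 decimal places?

p(2.5) = 1.5 > 0, so the root lies in [2, 2.5]
p(2.25) = -0.375 < 0, so the root lies in [2.25, 2.5]
p(2.375) = 0.53125 > 0, so the root lies in [2.25, 2.375]
p(2.3125) = 0.0703 > 0, so the root lies in [2.25, 2.3125]

0.0703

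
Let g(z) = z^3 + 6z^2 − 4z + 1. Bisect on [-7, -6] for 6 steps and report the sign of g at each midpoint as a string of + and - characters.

midpoint -6.5: g = 5.875 > 0 → [-7, -6.5]
midpoint -6.75: g = -6.171875 < 0 → [-6.75, -6.5]
midpoint -6.625: g = 0.068359 > 0 → [-6.75, -6.625]
midpoint -6.6875: g = -2.9968 < 0 → [-6.6875, -6.625]
midpoint -6.65625: g = -1.4506 < 0 → [-6.65625, -6.625]
midpoint -6.640625: g = -0.6877 < 0 → [-6.640625, -6.625]

+-+---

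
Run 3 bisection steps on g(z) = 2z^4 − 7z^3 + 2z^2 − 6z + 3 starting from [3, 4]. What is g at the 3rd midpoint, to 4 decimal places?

-4.0796

z = 3.5 gives g = 6.5, positive; keep [3, 3.5]
z = 3.25 gives g = -12.539062, negative; keep [3.25, 3.5]
z = 3.375 gives g = -4.07959, negative; keep [3.375, 3.5]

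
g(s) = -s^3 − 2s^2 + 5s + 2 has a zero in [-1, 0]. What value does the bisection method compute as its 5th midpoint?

-0.34375

s = -0.5 gives g = -0.875, negative; keep [-0.5, 0]
s = -0.25 gives g = 0.640625, positive; keep [-0.5, -0.25]
s = -0.375 gives g = -0.103516, negative; keep [-0.375, -0.25]
s = -0.3125 gives g = 0.2727, positive; keep [-0.375, -0.3125]
s = -0.34375 gives g = 0.0855, positive; keep [-0.375, -0.34375]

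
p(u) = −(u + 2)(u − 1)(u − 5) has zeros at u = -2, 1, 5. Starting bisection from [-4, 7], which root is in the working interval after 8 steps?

5

p(1.5) = 6.125 > 0, so the root lies in [1.5, 7]
p(4.25) = 15.234375 > 0, so the root lies in [4.25, 7]
p(5.625) = -22.041016 < 0, so the root lies in [4.25, 5.625]
p(4.9375) = 1.7073 > 0, so the root lies in [4.9375, 5.625]
p(5.28125) = -8.7674 < 0, so the root lies in [4.9375, 5.28125]
p(5.109375) = -3.1954 < 0, so the root lies in [4.9375, 5.109375]
p(5.0234375) = -0.6623 < 0, so the root lies in [4.9375, 5.0234375]
p(4.98046875) = 0.5427 > 0, so the root lies in [4.98046875, 5.0234375]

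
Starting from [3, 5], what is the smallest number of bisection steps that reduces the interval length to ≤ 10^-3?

Width after n steps is 2/2^n. Need 2^n ≥ 2/10^-3 = 2000.
2^10 = 1024 < 2000 ≤ 2^11 = 2048, so n = 11.

11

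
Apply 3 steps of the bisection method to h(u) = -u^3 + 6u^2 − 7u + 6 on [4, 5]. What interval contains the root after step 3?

[4.75, 4.875]

u = 4.5 gives h = 4.875, positive; keep [4.5, 5]
u = 4.75 gives h = 0.953125, positive; keep [4.75, 5]
u = 4.875 gives h = -1.388672, negative; keep [4.75, 4.875]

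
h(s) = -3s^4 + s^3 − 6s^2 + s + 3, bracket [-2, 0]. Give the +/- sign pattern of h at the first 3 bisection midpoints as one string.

m = -1, h(m) = -8 (−); new bracket [-1, 0]
m = -0.5, h(m) = 0.6875 (+); new bracket [-1, -0.5]
m = -0.75, h(m) = -2.496094 (−); new bracket [-0.75, -0.5]

-+-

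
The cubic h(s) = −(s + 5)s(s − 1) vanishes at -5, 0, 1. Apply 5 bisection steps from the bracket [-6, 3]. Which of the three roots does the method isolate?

-5

h(-1.5) = -13.125 < 0, so the root lies in [-6, -1.5]
h(-3.75) = -22.265625 < 0, so the root lies in [-6, -3.75]
h(-4.875) = -3.580078 < 0, so the root lies in [-6, -4.875]
h(-5.4375) = 15.3142 > 0, so the root lies in [-5.4375, -4.875]
h(-5.15625) = 4.9599 > 0, so the root lies in [-5.15625, -4.875]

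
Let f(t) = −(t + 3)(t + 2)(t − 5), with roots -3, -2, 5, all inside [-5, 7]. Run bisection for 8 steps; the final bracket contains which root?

m = 1, f(m) = 48 (+); new bracket [1, 7]
m = 4, f(m) = 42 (+); new bracket [4, 7]
m = 5.5, f(m) = -31.875 (−); new bracket [4, 5.5]
m = 4.75, f(m) = 13.0781 (+); new bracket [4.75, 5.5]
m = 5.125, f(m) = -7.2363 (−); new bracket [4.75, 5.125]
m = 4.9375, f(m) = 3.4417 (+); new bracket [4.9375, 5.125]
m = 5.03125, f(m) = -1.7647 (−); new bracket [4.9375, 5.03125]
m = 4.984375, f(m) = 0.8713 (+); new bracket [4.984375, 5.03125]

5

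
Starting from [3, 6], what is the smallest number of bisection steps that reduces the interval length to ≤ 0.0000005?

Width after n steps is 3/2^n. Need 2^n ≥ 3/0.0000005 = 6000000.
2^22 = 4194304 < 6000000 ≤ 2^23 = 8388608, so n = 23.

23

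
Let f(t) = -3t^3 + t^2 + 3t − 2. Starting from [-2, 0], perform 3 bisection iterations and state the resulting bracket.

[-1.25, -1]

midpoint -1: f = -1 < 0 → [-2, -1]
midpoint -1.5: f = 5.875 > 0 → [-1.5, -1]
midpoint -1.25: f = 1.671875 > 0 → [-1.25, -1]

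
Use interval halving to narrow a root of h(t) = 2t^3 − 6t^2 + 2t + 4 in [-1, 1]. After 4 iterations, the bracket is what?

[-0.625, -0.5]

m = 0, h(m) = 4 (+); new bracket [-1, 0]
m = -0.5, h(m) = 1.25 (+); new bracket [-1, -0.5]
m = -0.75, h(m) = -1.71875 (−); new bracket [-0.75, -0.5]
m = -0.625, h(m) = -0.082 (−); new bracket [-0.625, -0.5]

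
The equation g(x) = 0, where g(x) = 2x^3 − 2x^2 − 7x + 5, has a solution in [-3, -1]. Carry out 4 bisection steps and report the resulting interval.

[-1.875, -1.75]

g(-2) = -5 < 0, so the root lies in [-2, -1]
g(-1.5) = 4.25 > 0, so the root lies in [-2, -1.5]
g(-1.75) = 0.40625 > 0, so the root lies in [-2, -1.75]
g(-1.875) = -2.0898 < 0, so the root lies in [-1.875, -1.75]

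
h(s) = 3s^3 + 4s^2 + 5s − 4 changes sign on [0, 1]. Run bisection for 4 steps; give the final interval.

m = 0.5, h(m) = -0.125 (−); new bracket [0.5, 1]
m = 0.75, h(m) = 3.265625 (+); new bracket [0.5, 0.75]
m = 0.625, h(m) = 1.419922 (+); new bracket [0.5, 0.625]
m = 0.5625, h(m) = 0.6121 (+); new bracket [0.5, 0.5625]

[0.5, 0.5625]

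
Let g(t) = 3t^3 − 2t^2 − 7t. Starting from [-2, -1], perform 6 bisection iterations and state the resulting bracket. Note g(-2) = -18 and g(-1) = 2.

[-1.234375, -1.21875]

t = -1.5 gives g = -4.125, negative; keep [-1.5, -1]
t = -1.25 gives g = -0.234375, negative; keep [-1.25, -1]
t = -1.125 gives g = 1.072266, positive; keep [-1.25, -1.125]
t = -1.1875 gives g = 0.4685, positive; keep [-1.25, -1.1875]
t = -1.21875 gives g = 0.1297, positive; keep [-1.25, -1.21875]
t = -1.234375 gives g = -0.0491, negative; keep [-1.234375, -1.21875]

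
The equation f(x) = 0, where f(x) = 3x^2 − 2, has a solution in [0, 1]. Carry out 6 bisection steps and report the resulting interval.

[0.8125, 0.828125]

f(0.5) = -1.25 < 0, so the root lies in [0.5, 1]
f(0.75) = -0.3125 < 0, so the root lies in [0.75, 1]
f(0.875) = 0.296875 > 0, so the root lies in [0.75, 0.875]
f(0.8125) = -0.0195 < 0, so the root lies in [0.8125, 0.875]
f(0.84375) = 0.1357 > 0, so the root lies in [0.8125, 0.84375]
f(0.828125) = 0.0574 > 0, so the root lies in [0.8125, 0.828125]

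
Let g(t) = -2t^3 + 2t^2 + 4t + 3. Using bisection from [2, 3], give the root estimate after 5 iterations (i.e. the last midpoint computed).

2.21875

g(2.5) = -5.75 < 0, so the root lies in [2, 2.5]
g(2.25) = -0.65625 < 0, so the root lies in [2, 2.25]
g(2.125) = 1.339844 > 0, so the root lies in [2.125, 2.25]
g(2.1875) = 0.3853 > 0, so the root lies in [2.1875, 2.25]
g(2.21875) = -0.1245 < 0, so the root lies in [2.1875, 2.21875]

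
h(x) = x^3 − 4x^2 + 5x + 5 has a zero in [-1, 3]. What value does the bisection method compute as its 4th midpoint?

-0.75

x = 1 gives h = 7, positive; keep [-1, 1]
x = 0 gives h = 5, positive; keep [-1, 0]
x = -0.5 gives h = 1.375, positive; keep [-1, -0.5]
x = -0.75 gives h = -1.4219, negative; keep [-0.75, -0.5]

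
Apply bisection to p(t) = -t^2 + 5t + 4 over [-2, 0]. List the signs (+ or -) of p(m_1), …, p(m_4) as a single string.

t = -1 gives p = -2, negative; keep [-1, 0]
t = -0.5 gives p = 1.25, positive; keep [-1, -0.5]
t = -0.75 gives p = -0.3125, negative; keep [-0.75, -0.5]
t = -0.625 gives p = 0.4844, positive; keep [-0.75, -0.625]

-+-+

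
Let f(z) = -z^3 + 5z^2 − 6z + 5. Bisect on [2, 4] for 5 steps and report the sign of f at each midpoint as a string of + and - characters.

z = 3 gives f = 5, positive; keep [3, 4]
z = 3.5 gives f = 2.375, positive; keep [3.5, 4]
z = 3.75 gives f = 0.078125, positive; keep [3.75, 4]
z = 3.875 gives f = -1.3574, negative; keep [3.75, 3.875]
z = 3.8125 gives f = -0.6145, negative; keep [3.75, 3.8125]

+++--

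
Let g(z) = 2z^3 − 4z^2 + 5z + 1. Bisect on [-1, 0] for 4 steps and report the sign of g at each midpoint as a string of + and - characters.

z = -0.5 gives g = -2.75, negative; keep [-0.5, 0]
z = -0.25 gives g = -0.53125, negative; keep [-0.25, 0]
z = -0.125 gives g = 0.308594, positive; keep [-0.25, -0.125]
z = -0.1875 gives g = -0.0913, negative; keep [-0.1875, -0.125]

--+-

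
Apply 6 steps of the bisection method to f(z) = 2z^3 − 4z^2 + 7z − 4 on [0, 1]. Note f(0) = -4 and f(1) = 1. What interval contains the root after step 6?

f(0.5) = -1.25 < 0, so the root lies in [0.5, 1]
f(0.75) = -0.15625 < 0, so the root lies in [0.75, 1]
f(0.875) = 0.402344 > 0, so the root lies in [0.75, 0.875]
f(0.8125) = 0.1196 > 0, so the root lies in [0.75, 0.8125]
f(0.78125) = -0.019 < 0, so the root lies in [0.78125, 0.8125]
f(0.796875) = 0.0501 > 0, so the root lies in [0.78125, 0.796875]

[0.78125, 0.796875]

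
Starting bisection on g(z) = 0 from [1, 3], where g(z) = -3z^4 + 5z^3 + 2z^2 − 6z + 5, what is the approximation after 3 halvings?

z = 2 gives g = -7, negative; keep [1, 2]
z = 1.5 gives g = 2.1875, positive; keep [1.5, 2]
z = 1.75 gives g = -0.714844, negative; keep [1.5, 1.75]

1.75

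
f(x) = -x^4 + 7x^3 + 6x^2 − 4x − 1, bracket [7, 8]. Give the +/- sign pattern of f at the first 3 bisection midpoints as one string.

+-+

x = 7.5 gives f = 95.5625, positive; keep [7.5, 8]
x = 7.75 gives f = -20.738281, negative; keep [7.5, 7.75]
x = 7.625 gives f = 40.267334, positive; keep [7.625, 7.75]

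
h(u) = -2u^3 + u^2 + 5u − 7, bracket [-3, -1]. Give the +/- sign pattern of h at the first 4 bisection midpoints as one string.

m = -2, h(m) = 3 (+); new bracket [-2, -1]
m = -1.5, h(m) = -5.5 (−); new bracket [-2, -1.5]
m = -1.75, h(m) = -1.96875 (−); new bracket [-2, -1.75]
m = -1.875, h(m) = 0.3242 (+); new bracket [-1.875, -1.75]

+--+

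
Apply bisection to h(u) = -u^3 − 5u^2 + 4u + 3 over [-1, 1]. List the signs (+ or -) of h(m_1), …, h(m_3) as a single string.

midpoint 0: h = 3 > 0 → [-1, 0]
midpoint -0.5: h = -0.125 < 0 → [-0.5, 0]
midpoint -0.25: h = 1.703125 > 0 → [-0.5, -0.25]

+-+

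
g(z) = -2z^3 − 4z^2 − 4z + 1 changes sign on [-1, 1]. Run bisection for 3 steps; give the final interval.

[0, 0.25]

z = 0 gives g = 1, positive; keep [0, 1]
z = 0.5 gives g = -2.25, negative; keep [0, 0.5]
z = 0.25 gives g = -0.28125, negative; keep [0, 0.25]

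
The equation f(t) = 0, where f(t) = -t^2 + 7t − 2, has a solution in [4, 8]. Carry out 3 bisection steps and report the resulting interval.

[6.5, 7]

m = 6, f(m) = 4 (+); new bracket [6, 8]
m = 7, f(m) = -2 (−); new bracket [6, 7]
m = 6.5, f(m) = 1.25 (+); new bracket [6.5, 7]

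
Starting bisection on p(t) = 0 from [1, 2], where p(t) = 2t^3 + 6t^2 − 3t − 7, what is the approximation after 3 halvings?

p(1.5) = 8.75 > 0, so the root lies in [1, 1.5]
p(1.25) = 2.53125 > 0, so the root lies in [1, 1.25]
p(1.125) = 0.066406 > 0, so the root lies in [1, 1.125]

1.125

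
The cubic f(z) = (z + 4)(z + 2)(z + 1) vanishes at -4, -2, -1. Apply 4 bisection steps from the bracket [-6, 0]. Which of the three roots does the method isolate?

-4

midpoint -3: f = 2 > 0 → [-6, -3]
midpoint -4.5: f = -4.375 < 0 → [-4.5, -3]
midpoint -3.75: f = 1.203125 > 0 → [-4.5, -3.75]
midpoint -4.125: f = -0.8301 < 0 → [-4.125, -3.75]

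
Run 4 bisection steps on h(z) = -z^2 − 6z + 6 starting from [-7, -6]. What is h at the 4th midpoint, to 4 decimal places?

h(-6.5) = 2.75 > 0, so the root lies in [-7, -6.5]
h(-6.75) = 0.9375 > 0, so the root lies in [-7, -6.75]
h(-6.875) = -0.015625 < 0, so the root lies in [-6.875, -6.75]
h(-6.8125) = 0.4648 > 0, so the root lies in [-6.875, -6.8125]

0.4648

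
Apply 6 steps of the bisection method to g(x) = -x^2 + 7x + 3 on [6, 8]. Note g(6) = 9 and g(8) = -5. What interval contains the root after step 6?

[7.375, 7.40625]

g(7) = 3 > 0, so the root lies in [7, 8]
g(7.5) = -0.75 < 0, so the root lies in [7, 7.5]
g(7.25) = 1.1875 > 0, so the root lies in [7.25, 7.5]
g(7.375) = 0.2344 > 0, so the root lies in [7.375, 7.5]
g(7.4375) = -0.2539 < 0, so the root lies in [7.375, 7.4375]
g(7.40625) = -0.0088 < 0, so the root lies in [7.375, 7.40625]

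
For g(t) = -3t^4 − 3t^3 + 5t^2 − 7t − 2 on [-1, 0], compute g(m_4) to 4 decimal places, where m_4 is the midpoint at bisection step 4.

t = -0.5 gives g = 2.9375, positive; keep [-0.5, 0]
t = -0.25 gives g = 0.097656, positive; keep [-0.25, 0]
t = -0.125 gives g = -1.041748, negative; keep [-0.25, -0.125]
t = -0.1875 gives g = -0.4957, negative; keep [-0.25, -0.1875]

-0.4957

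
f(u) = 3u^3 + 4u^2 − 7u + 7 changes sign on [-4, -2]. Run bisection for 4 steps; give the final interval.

[-2.625, -2.5]

u = -3 gives f = -17, negative; keep [-3, -2]
u = -2.5 gives f = 2.625, positive; keep [-3, -2.5]
u = -2.75 gives f = -5.890625, negative; keep [-2.75, -2.5]
u = -2.625 gives f = -1.3262, negative; keep [-2.625, -2.5]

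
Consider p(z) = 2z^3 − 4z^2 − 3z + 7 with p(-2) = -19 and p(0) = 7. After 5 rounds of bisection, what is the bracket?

midpoint -1: p = 4 > 0 → [-2, -1]
midpoint -1.5: p = -4.25 < 0 → [-1.5, -1]
midpoint -1.25: p = 0.59375 > 0 → [-1.5, -1.25]
midpoint -1.375: p = -1.6367 < 0 → [-1.375, -1.25]
midpoint -1.3125: p = -0.4751 < 0 → [-1.3125, -1.25]

[-1.3125, -1.25]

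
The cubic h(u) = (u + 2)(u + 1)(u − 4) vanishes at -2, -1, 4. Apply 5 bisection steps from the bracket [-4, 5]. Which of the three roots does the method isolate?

u = 0.5 gives h = -13.125, negative; keep [0.5, 5]
u = 2.75 gives h = -22.265625, negative; keep [2.75, 5]
u = 3.875 gives h = -3.580078, negative; keep [3.875, 5]
u = 4.4375 gives h = 15.3142, positive; keep [3.875, 4.4375]
u = 4.15625 gives h = 4.9599, positive; keep [3.875, 4.15625]

4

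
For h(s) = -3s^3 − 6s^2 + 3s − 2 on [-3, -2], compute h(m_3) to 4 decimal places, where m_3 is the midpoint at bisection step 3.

h(-2.5) = -0.125 < 0, so the root lies in [-3, -2.5]
h(-2.75) = 6.765625 > 0, so the root lies in [-2.75, -2.5]
h(-2.625) = 3.044922 > 0, so the root lies in [-2.625, -2.5]

3.0449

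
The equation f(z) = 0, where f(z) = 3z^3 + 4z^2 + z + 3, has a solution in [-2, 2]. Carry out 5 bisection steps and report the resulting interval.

[-1.625, -1.5]

m = 0, f(m) = 3 (+); new bracket [-2, 0]
m = -1, f(m) = 3 (+); new bracket [-2, -1]
m = -1.5, f(m) = 0.375 (+); new bracket [-2, -1.5]
m = -1.75, f(m) = -2.5781 (−); new bracket [-1.75, -1.5]
m = -1.625, f(m) = -0.9355 (−); new bracket [-1.625, -1.5]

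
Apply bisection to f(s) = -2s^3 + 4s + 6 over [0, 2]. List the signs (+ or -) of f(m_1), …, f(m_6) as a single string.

++++--

m = 1, f(m) = 8 (+); new bracket [1, 2]
m = 1.5, f(m) = 5.25 (+); new bracket [1.5, 2]
m = 1.75, f(m) = 2.28125 (+); new bracket [1.75, 2]
m = 1.875, f(m) = 0.3164 (+); new bracket [1.875, 2]
m = 1.9375, f(m) = -0.7964 (−); new bracket [1.875, 1.9375]
m = 1.90625, f(m) = -0.2288 (−); new bracket [1.875, 1.90625]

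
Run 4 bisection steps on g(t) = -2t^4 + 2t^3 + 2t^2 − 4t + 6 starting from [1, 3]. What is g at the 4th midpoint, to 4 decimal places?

t = 2 gives g = -10, negative; keep [1, 2]
t = 1.5 gives g = 1.125, positive; keep [1.5, 2]
t = 1.75 gives g = -2.914062, negative; keep [1.5, 1.75]
t = 1.625 gives g = -0.5825, negative; keep [1.5, 1.625]

-0.5825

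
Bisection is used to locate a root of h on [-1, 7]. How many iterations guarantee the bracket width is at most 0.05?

8

Width after n steps is 8/2^n. Need 2^n ≥ 8/0.05 = 160.
2^7 = 128 < 160 ≤ 2^8 = 256, so n = 8.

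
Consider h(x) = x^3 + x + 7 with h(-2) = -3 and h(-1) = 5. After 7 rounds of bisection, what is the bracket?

[-1.7421875, -1.734375]

midpoint -1.5: h = 2.125 > 0 → [-2, -1.5]
midpoint -1.75: h = -0.109375 < 0 → [-1.75, -1.5]
midpoint -1.625: h = 1.083984 > 0 → [-1.75, -1.625]
midpoint -1.6875: h = 0.5071 > 0 → [-1.75, -1.6875]
midpoint -1.71875: h = 0.2039 > 0 → [-1.75, -1.71875]
midpoint -1.734375: h = 0.0485 > 0 → [-1.75, -1.734375]
midpoint -1.7421875: h = -0.0301 < 0 → [-1.7421875, -1.734375]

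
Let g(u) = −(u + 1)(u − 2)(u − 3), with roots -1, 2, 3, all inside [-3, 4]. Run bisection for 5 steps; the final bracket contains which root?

-1

g(0.5) = -5.625 < 0, so the root lies in [-3, 0.5]
g(-1.25) = 3.453125 > 0, so the root lies in [-1.25, 0.5]
g(-0.375) = -5.009766 < 0, so the root lies in [-1.25, -0.375]
g(-0.8125) = -2.0105 < 0, so the root lies in [-1.25, -0.8125]
g(-1.03125) = 0.3819 > 0, so the root lies in [-1.03125, -0.8125]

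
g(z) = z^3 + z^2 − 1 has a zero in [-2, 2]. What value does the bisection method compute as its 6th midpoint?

0.8125

midpoint 0: g = -1 < 0 → [0, 2]
midpoint 1: g = 1 > 0 → [0, 1]
midpoint 0.5: g = -0.625 < 0 → [0.5, 1]
midpoint 0.75: g = -0.0156 < 0 → [0.75, 1]
midpoint 0.875: g = 0.4355 > 0 → [0.75, 0.875]
midpoint 0.8125: g = 0.1965 > 0 → [0.75, 0.8125]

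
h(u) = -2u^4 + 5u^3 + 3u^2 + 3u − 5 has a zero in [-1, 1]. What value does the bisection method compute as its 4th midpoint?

midpoint 0: h = -5 < 0 → [0, 1]
midpoint 0.5: h = -2.25 < 0 → [0.5, 1]
midpoint 0.75: h = 0.414062 > 0 → [0.5, 0.75]
midpoint 0.625: h = -1.0376 < 0 → [0.625, 0.75]

0.625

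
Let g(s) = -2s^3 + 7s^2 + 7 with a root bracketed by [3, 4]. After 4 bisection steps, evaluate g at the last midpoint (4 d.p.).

1.9009

s = 3.5 gives g = 7, positive; keep [3.5, 4]
s = 3.75 gives g = -0.03125, negative; keep [3.5, 3.75]
s = 3.625 gives g = 3.714844, positive; keep [3.625, 3.75]
s = 3.6875 gives g = 1.9009, positive; keep [3.6875, 3.75]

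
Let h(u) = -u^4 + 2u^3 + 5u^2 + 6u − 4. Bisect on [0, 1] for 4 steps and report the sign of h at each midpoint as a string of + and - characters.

+---

m = 0.5, h(m) = 0.4375 (+); new bracket [0, 0.5]
m = 0.25, h(m) = -2.160156 (−); new bracket [0.25, 0.5]
m = 0.375, h(m) = -0.961182 (−); new bracket [0.375, 0.5]
m = 0.4375, h(m) = -0.2871 (−); new bracket [0.4375, 0.5]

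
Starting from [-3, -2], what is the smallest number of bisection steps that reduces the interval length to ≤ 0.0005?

11

Width after n steps is 1/2^n. Need 2^n ≥ 1/0.0005 = 2000.
2^10 = 1024 < 2000 ≤ 2^11 = 2048, so n = 11.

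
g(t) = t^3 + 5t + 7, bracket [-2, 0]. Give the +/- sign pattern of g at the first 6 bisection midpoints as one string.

t = -1 gives g = 1, positive; keep [-2, -1]
t = -1.5 gives g = -3.875, negative; keep [-1.5, -1]
t = -1.25 gives g = -1.203125, negative; keep [-1.25, -1]
t = -1.125 gives g = -0.0488, negative; keep [-1.125, -1]
t = -1.0625 gives g = 0.488, positive; keep [-1.125, -1.0625]
t = -1.09375 gives g = 0.2228, positive; keep [-1.125, -1.09375]

+---++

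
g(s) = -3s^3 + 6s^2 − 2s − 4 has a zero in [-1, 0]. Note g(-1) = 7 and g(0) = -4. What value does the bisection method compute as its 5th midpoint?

-0.59375

m = -0.5, g(m) = -1.125 (−); new bracket [-1, -0.5]
m = -0.75, g(m) = 2.140625 (+); new bracket [-0.75, -0.5]
m = -0.625, g(m) = 0.326172 (+); new bracket [-0.625, -0.5]
m = -0.5625, g(m) = -0.4426 (−); new bracket [-0.625, -0.5625]
m = -0.59375, g(m) = -0.0693 (−); new bracket [-0.625, -0.59375]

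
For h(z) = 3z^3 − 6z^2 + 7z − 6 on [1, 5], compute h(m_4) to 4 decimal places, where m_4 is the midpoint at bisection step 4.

z = 3 gives h = 42, positive; keep [1, 3]
z = 2 gives h = 8, positive; keep [1, 2]
z = 1.5 gives h = 1.125, positive; keep [1, 1.5]
z = 1.25 gives h = -0.7656, negative; keep [1.25, 1.5]

-0.7656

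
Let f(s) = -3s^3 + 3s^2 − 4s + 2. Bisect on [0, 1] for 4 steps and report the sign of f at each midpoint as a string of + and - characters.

s = 0.5 gives f = 0.375, positive; keep [0.5, 1]
s = 0.75 gives f = -0.578125, negative; keep [0.5, 0.75]
s = 0.625 gives f = -0.060547, negative; keep [0.5, 0.625]
s = 0.5625 gives f = 0.1653, positive; keep [0.5625, 0.625]

+--+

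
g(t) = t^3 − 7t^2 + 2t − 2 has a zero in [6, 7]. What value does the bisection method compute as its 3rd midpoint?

6.625

g(6.5) = -10.125 < 0, so the root lies in [6.5, 7]
g(6.75) = 0.109375 > 0, so the root lies in [6.5, 6.75]
g(6.625) = -5.208984 < 0, so the root lies in [6.625, 6.75]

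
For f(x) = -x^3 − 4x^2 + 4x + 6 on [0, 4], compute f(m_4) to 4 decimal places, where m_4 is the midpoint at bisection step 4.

f(2) = -10 < 0, so the root lies in [0, 2]
f(1) = 5 > 0, so the root lies in [1, 2]
f(1.5) = -0.375 < 0, so the root lies in [1, 1.5]
f(1.25) = 2.7969 > 0, so the root lies in [1.25, 1.5]

2.7969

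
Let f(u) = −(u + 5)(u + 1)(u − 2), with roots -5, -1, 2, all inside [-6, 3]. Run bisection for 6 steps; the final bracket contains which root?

-5

u = -1.5 gives f = -6.125, negative; keep [-6, -1.5]
u = -3.75 gives f = -19.765625, negative; keep [-6, -3.75]
u = -4.875 gives f = -3.330078, negative; keep [-6, -4.875]
u = -5.4375 gives f = 14.4392, positive; keep [-5.4375, -4.875]
u = -5.15625 gives f = 4.6474, positive; keep [-5.15625, -4.875]
u = -5.015625 gives f = 0.4402, positive; keep [-5.015625, -4.875]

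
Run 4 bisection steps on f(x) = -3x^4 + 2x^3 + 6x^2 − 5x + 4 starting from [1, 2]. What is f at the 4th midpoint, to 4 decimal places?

0.5839

f(1.5) = 1.5625 > 0, so the root lies in [1.5, 2]
f(1.75) = -3.792969 < 0, so the root lies in [1.5, 1.75]
f(1.625) = -0.61792 < 0, so the root lies in [1.5, 1.625]
f(1.5625) = 0.5839 > 0, so the root lies in [1.5625, 1.625]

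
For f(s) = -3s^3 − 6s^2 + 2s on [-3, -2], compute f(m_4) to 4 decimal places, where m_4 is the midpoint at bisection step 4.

f(-2.5) = 4.375 > 0, so the root lies in [-2.5, -2]
f(-2.25) = -0.703125 < 0, so the root lies in [-2.5, -2.25]
f(-2.375) = 1.595703 > 0, so the root lies in [-2.375, -2.25]
f(-2.3125) = 0.3884 > 0, so the root lies in [-2.3125, -2.25]

0.3884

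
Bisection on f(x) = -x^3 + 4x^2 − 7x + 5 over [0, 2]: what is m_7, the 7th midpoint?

1.578125

f(1) = 1 > 0, so the root lies in [1, 2]
f(1.5) = 0.125 > 0, so the root lies in [1.5, 2]
f(1.75) = -0.359375 < 0, so the root lies in [1.5, 1.75]
f(1.625) = -0.1035 < 0, so the root lies in [1.5, 1.625]
f(1.5625) = 0.0134 > 0, so the root lies in [1.5625, 1.625]
f(1.59375) = -0.0443 < 0, so the root lies in [1.5625, 1.59375]
f(1.578125) = -0.0152 < 0, so the root lies in [1.5625, 1.578125]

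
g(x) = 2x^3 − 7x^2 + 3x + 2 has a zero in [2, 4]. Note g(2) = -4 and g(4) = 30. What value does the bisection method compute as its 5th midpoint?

2.8125

midpoint 3: g = 2 > 0 → [2, 3]
midpoint 2.5: g = -3 < 0 → [2.5, 3]
midpoint 2.75: g = -1.09375 < 0 → [2.75, 3]
midpoint 2.875: g = 0.293 > 0 → [2.75, 2.875]
midpoint 2.8125: g = -0.439 < 0 → [2.8125, 2.875]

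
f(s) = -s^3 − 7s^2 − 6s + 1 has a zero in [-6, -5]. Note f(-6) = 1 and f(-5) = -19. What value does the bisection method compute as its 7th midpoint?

-5.9609375

s = -5.5 gives f = -11.375, negative; keep [-6, -5.5]
s = -5.75 gives f = -5.828125, negative; keep [-6, -5.75]
s = -5.875 gives f = -2.580078, negative; keep [-6, -5.875]
s = -5.9375 gives f = -0.8323, negative; keep [-6, -5.9375]
s = -5.96875 gives f = 0.0732, positive; keep [-5.96875, -5.9375]
s = -5.953125 gives f = -0.3822, negative; keep [-5.96875, -5.953125]
s = -5.9609375 gives f = -0.1551, negative; keep [-5.96875, -5.9609375]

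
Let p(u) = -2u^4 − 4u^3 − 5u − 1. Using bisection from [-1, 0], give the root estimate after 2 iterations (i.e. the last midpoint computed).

m = -0.5, p(m) = 1.875 (+); new bracket [-0.5, 0]
m = -0.25, p(m) = 0.304688 (+); new bracket [-0.25, 0]

-0.25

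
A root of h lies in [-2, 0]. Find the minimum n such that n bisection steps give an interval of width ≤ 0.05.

6

Width after n steps is 2/2^n. Need 2^n ≥ 2/0.05 = 40.
2^5 = 32 < 40 ≤ 2^6 = 64, so n = 6.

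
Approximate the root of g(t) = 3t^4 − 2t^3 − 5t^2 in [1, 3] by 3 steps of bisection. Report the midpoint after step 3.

g(2) = 12 > 0, so the root lies in [1, 2]
g(1.5) = -2.8125 < 0, so the root lies in [1.5, 2]
g(1.75) = 2.105469 > 0, so the root lies in [1.5, 1.75]

1.75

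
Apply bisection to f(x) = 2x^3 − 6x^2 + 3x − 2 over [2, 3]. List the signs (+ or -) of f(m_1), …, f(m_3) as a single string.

-++

m = 2.5, f(m) = -0.75 (−); new bracket [2.5, 3]
m = 2.75, f(m) = 2.46875 (+); new bracket [2.5, 2.75]
m = 2.625, f(m) = 0.707031 (+); new bracket [2.5, 2.625]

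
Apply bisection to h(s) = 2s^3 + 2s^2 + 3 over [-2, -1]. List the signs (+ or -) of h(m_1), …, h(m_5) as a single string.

m = -1.5, h(m) = 0.75 (+); new bracket [-2, -1.5]
m = -1.75, h(m) = -1.59375 (−); new bracket [-1.75, -1.5]
m = -1.625, h(m) = -0.300781 (−); new bracket [-1.625, -1.5]
m = -1.5625, h(m) = 0.2534 (+); new bracket [-1.625, -1.5625]
m = -1.59375, h(m) = -0.0163 (−); new bracket [-1.59375, -1.5625]

+--+-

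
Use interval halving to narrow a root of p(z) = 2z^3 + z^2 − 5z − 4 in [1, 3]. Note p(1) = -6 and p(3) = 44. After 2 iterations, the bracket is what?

p(2) = 6 > 0, so the root lies in [1, 2]
p(1.5) = -2.5 < 0, so the root lies in [1.5, 2]

[1.5, 2]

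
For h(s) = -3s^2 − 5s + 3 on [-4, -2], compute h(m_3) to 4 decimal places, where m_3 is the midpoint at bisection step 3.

midpoint -3: h = -9 < 0 → [-3, -2]
midpoint -2.5: h = -3.25 < 0 → [-2.5, -2]
midpoint -2.25: h = -0.9375 < 0 → [-2.25, -2]

-0.9375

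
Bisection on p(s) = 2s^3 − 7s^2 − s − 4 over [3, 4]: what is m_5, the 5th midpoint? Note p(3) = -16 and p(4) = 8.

3.78125

midpoint 3.5: p = -7.5 < 0 → [3.5, 4]
midpoint 3.75: p = -0.71875 < 0 → [3.75, 4]
midpoint 3.875: p = 3.386719 > 0 → [3.75, 3.875]
midpoint 3.8125: p = 1.272 > 0 → [3.75, 3.8125]
midpoint 3.78125: p = 0.2613 > 0 → [3.75, 3.78125]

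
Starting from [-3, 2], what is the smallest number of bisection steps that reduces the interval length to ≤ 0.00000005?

Width after n steps is 5/2^n. Need 2^n ≥ 5/0.00000005 = 100000000.
2^26 = 67108864 < 100000000 ≤ 2^27 = 134217728, so n = 27.

27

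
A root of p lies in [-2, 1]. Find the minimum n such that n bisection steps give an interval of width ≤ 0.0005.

Width after n steps is 3/2^n. Need 2^n ≥ 3/0.0005 = 6000.
2^12 = 4096 < 6000 ≤ 2^13 = 8192, so n = 13.

13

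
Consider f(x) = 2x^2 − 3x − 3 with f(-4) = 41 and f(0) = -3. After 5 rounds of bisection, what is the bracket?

m = -2, f(m) = 11 (+); new bracket [-2, 0]
m = -1, f(m) = 2 (+); new bracket [-1, 0]
m = -0.5, f(m) = -1 (−); new bracket [-1, -0.5]
m = -0.75, f(m) = 0.375 (+); new bracket [-0.75, -0.5]
m = -0.625, f(m) = -0.3438 (−); new bracket [-0.75, -0.625]

[-0.75, -0.625]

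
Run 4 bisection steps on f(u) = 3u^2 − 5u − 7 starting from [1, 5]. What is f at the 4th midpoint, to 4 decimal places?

1.9375

f(3) = 5 > 0, so the root lies in [1, 3]
f(2) = -5 < 0, so the root lies in [2, 3]
f(2.5) = -0.75 < 0, so the root lies in [2.5, 3]
f(2.75) = 1.9375 > 0, so the root lies in [2.5, 2.75]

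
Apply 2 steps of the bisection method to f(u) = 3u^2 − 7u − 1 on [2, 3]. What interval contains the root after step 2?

[2.25, 2.5]

f(2.5) = 0.25 > 0, so the root lies in [2, 2.5]
f(2.25) = -1.5625 < 0, so the root lies in [2.25, 2.5]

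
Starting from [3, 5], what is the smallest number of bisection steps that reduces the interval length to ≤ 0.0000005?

22

Width after n steps is 2/2^n. Need 2^n ≥ 2/0.0000005 = 4000000.
2^21 = 2097152 < 4000000 ≤ 2^22 = 4194304, so n = 22.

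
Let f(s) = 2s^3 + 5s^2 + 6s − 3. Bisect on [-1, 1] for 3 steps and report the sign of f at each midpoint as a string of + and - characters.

-+-

f(0) = -3 < 0, so the root lies in [0, 1]
f(0.5) = 1.5 > 0, so the root lies in [0, 0.5]
f(0.25) = -1.15625 < 0, so the root lies in [0.25, 0.5]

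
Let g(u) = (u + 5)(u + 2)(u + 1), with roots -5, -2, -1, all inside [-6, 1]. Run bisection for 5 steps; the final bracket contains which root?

g(-2.5) = 1.875 > 0, so the root lies in [-6, -2.5]
g(-4.25) = 5.484375 > 0, so the root lies in [-6, -4.25]
g(-5.125) = -1.611328 < 0, so the root lies in [-5.125, -4.25]
g(-4.6875) = 3.0969 > 0, so the root lies in [-5.125, -4.6875]
g(-4.90625) = 1.0643 > 0, so the root lies in [-5.125, -4.90625]

-5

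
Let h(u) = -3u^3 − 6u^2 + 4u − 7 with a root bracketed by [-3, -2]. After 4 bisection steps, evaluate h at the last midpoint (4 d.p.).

h(-2.5) = -7.625 < 0, so the root lies in [-3, -2.5]
h(-2.75) = -0.984375 < 0, so the root lies in [-3, -2.75]
h(-2.875) = 3.197266 > 0, so the root lies in [-2.875, -2.75]
h(-2.8125) = 1.031 > 0, so the root lies in [-2.8125, -2.75]

1.0310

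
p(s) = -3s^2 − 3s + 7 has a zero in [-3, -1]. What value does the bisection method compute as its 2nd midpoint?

p(-2) = 1 > 0, so the root lies in [-3, -2]
p(-2.5) = -4.25 < 0, so the root lies in [-2.5, -2]

-2.5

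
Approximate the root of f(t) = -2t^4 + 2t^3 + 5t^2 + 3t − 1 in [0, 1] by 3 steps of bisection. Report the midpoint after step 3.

0.125

m = 0.5, f(m) = 1.875 (+); new bracket [0, 0.5]
m = 0.25, f(m) = 0.085938 (+); new bracket [0, 0.25]
m = 0.125, f(m) = -0.543457 (−); new bracket [0.125, 0.25]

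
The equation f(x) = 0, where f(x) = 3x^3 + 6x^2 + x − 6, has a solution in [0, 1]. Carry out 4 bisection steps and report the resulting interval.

m = 0.5, f(m) = -3.625 (−); new bracket [0.5, 1]
m = 0.75, f(m) = -0.609375 (−); new bracket [0.75, 1]
m = 0.875, f(m) = 1.478516 (+); new bracket [0.75, 0.875]
m = 0.8125, f(m) = 0.3826 (+); new bracket [0.75, 0.8125]

[0.75, 0.8125]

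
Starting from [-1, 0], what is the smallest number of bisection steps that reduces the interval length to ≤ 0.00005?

Width after n steps is 1/2^n. Need 2^n ≥ 1/0.00005 = 20000.
2^14 = 16384 < 20000 ≤ 2^15 = 32768, so n = 15.

15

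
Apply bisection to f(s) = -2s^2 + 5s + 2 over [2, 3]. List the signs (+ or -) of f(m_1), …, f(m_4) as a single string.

++-+

midpoint 2.5: f = 2 > 0 → [2.5, 3]
midpoint 2.75: f = 0.625 > 0 → [2.75, 3]
midpoint 2.875: f = -0.15625 < 0 → [2.75, 2.875]
midpoint 2.8125: f = 0.2422 > 0 → [2.8125, 2.875]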